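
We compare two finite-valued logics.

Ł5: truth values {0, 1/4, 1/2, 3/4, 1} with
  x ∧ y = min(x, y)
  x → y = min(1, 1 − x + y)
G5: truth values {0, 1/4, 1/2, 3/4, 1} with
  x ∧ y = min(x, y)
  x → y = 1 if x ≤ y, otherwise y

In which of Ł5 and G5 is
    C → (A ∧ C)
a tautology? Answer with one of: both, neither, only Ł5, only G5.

In Ł5: at A = 0, C = 1/4 the value is 3/4 — not a tautology.
In G5: at A = 0, C = 1/4 the value is 0 — not a tautology.

neither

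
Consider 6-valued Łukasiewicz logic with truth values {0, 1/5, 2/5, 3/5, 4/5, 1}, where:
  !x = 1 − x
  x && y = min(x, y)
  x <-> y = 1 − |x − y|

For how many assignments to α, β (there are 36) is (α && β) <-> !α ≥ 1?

value 1: 3 assignments (counts)
value 4/5: 11 assignments
value 3/5: 4 assignments
value 2/5: 9 assignments
value 1/5: 2 assignments
value 0: 7 assignments
So 3 of the 36 assignments meet the threshold.

3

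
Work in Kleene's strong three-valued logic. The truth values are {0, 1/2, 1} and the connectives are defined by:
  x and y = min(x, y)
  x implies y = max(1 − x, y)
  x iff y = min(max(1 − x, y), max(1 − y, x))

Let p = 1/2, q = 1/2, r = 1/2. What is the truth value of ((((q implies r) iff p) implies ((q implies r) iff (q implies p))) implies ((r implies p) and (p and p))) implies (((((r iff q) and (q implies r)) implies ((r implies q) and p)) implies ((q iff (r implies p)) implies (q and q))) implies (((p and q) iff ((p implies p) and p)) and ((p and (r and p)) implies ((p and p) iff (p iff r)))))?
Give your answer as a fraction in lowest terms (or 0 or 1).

1/2

q implies r = 1/2 implies 1/2 = 1/2
(q implies r) iff p = 1/2 iff 1/2 = 1/2
q implies r = 1/2 implies 1/2 = 1/2
q implies p = 1/2 implies 1/2 = 1/2
(q implies r) iff (q implies p) = 1/2 iff 1/2 = 1/2
((q implies r) iff p) implies ((q implies r) iff (q implies p)) = 1/2 implies 1/2 = 1/2
r implies p = 1/2 implies 1/2 = 1/2
p and p = 1/2 and 1/2 = 1/2
(r implies p) and (p and p) = 1/2 and 1/2 = 1/2
(((q implies r) iff p) implies ((q implies r) iff (q implies p))) implies ((r implies p) and (p and p)) = 1/2 implies 1/2 = 1/2
r iff q = 1/2 iff 1/2 = 1/2
q implies r = 1/2 implies 1/2 = 1/2
(r iff q) and (q implies r) = 1/2 and 1/2 = 1/2
r implies q = 1/2 implies 1/2 = 1/2
(r implies q) and p = 1/2 and 1/2 = 1/2
((r iff q) and (q implies r)) implies ((r implies q) and p) = 1/2 implies 1/2 = 1/2
r implies p = 1/2 implies 1/2 = 1/2
q iff (r implies p) = 1/2 iff 1/2 = 1/2
q and q = 1/2 and 1/2 = 1/2
(q iff (r implies p)) implies (q and q) = 1/2 implies 1/2 = 1/2
(((r iff q) and (q implies r)) implies ((r implies q) and p)) implies ((q iff (r implies p)) implies (q and q)) = 1/2 implies 1/2 = 1/2
p and q = 1/2 and 1/2 = 1/2
p implies p = 1/2 implies 1/2 = 1/2
(p implies p) and p = 1/2 and 1/2 = 1/2
(p and q) iff ((p implies p) and p) = 1/2 iff 1/2 = 1/2
r and p = 1/2 and 1/2 = 1/2
p and (r and p) = 1/2 and 1/2 = 1/2
p and p = 1/2 and 1/2 = 1/2
p iff r = 1/2 iff 1/2 = 1/2
(p and p) iff (p iff r) = 1/2 iff 1/2 = 1/2
(p and (r and p)) implies ((p and p) iff (p iff r)) = 1/2 implies 1/2 = 1/2
((p and q) iff ((p implies p) and p)) and ((p and (r and p)) implies ((p and p) iff (p iff r))) = 1/2 and 1/2 = 1/2
((((r iff q) and (q implies r)) implies ((r implies q) and p)) implies ((q iff (r implies p)) implies (q and q))) implies (((p and q) iff ((p implies p) and p)) and ((p and (r and p)) implies ((p and p) iff (p iff r)))) = 1/2 implies 1/2 = 1/2
((((q implies r) iff p) implies ((q implies r) iff (q implies p))) implies ((r implies p) and (p and p))) implies (((((r iff q) and (q implies r)) implies ((r implies q) and p)) implies ((q iff (r implies p)) implies (q and q))) implies (((p and q) iff ((p implies p) and p)) and ((p and (r and p)) implies ((p and p) iff (p iff r))))) = 1/2 implies 1/2 = 1/2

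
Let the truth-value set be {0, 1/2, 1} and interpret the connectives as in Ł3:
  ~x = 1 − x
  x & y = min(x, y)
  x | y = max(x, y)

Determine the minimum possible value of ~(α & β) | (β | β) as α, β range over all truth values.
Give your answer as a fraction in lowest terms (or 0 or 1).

1/2

Take α = 1/2, β = 1/2:
α & β = 1/2 & 1/2 = 1/2
~(α & β) = ~1/2 = 1/2
β | β = 1/2 | 1/2 = 1/2
~(α & β) | (β | β) = 1/2 | 1/2 = 1/2
No assignment yields a value below 1/2, so this is the minimum.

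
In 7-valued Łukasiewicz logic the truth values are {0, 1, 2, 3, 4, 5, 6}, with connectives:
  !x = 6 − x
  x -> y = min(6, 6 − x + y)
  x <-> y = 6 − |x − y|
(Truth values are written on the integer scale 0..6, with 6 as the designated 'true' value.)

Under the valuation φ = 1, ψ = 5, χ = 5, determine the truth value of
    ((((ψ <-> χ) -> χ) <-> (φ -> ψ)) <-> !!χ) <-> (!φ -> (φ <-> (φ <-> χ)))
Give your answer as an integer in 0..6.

ψ <-> χ = 5 <-> 5 = 6
(ψ <-> χ) -> χ = 6 -> 5 = 5
φ -> ψ = 1 -> 5 = 6
((ψ <-> χ) -> χ) <-> (φ -> ψ) = 5 <-> 6 = 5
!χ = !5 = 1
!!χ = !1 = 5
(((ψ <-> χ) -> χ) <-> (φ -> ψ)) <-> !!χ = 5 <-> 5 = 6
!φ = !1 = 5
φ <-> χ = 1 <-> 5 = 2
φ <-> (φ <-> χ) = 1 <-> 2 = 5
!φ -> (φ <-> (φ <-> χ)) = 5 -> 5 = 6
((((ψ <-> χ) -> χ) <-> (φ -> ψ)) <-> !!χ) <-> (!φ -> (φ <-> (φ <-> χ))) = 6 <-> 6 = 6

6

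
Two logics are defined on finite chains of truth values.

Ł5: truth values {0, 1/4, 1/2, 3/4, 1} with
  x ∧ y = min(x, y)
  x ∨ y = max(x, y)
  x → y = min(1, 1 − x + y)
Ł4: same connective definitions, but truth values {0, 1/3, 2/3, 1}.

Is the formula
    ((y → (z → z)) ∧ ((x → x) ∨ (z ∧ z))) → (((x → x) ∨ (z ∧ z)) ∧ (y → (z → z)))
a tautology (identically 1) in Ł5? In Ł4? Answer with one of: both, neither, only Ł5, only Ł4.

In Ł5: every assignment gives 1 — tautology.
In Ł4: every assignment gives 1 — tautology.

both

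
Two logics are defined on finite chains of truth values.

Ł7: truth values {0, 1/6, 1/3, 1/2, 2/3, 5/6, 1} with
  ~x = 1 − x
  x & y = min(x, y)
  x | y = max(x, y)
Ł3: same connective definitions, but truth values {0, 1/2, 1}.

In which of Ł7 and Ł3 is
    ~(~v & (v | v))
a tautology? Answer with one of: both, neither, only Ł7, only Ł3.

In Ł7: at v = 1/6 the value is 5/6 — not a tautology.
In Ł3: at v = 1/2 the value is 1/2 — not a tautology.

neither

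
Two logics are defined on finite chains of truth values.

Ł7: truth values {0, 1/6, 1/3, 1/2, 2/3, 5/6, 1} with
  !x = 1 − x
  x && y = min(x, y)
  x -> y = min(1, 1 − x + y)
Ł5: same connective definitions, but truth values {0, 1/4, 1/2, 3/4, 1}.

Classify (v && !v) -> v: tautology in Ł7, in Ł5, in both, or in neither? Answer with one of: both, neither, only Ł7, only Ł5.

In Ł7: every assignment gives 1 — tautology.
In Ł5: every assignment gives 1 — tautology.

both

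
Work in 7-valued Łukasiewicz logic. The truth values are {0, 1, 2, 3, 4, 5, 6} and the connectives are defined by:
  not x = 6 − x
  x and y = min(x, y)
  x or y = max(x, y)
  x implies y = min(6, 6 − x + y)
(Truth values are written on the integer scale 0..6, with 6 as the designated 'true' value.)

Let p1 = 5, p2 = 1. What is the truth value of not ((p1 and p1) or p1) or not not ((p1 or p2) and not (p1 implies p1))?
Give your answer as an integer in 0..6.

1

p1 and p1 = 5 and 5 = 5
(p1 and p1) or p1 = 5 or 5 = 5
not ((p1 and p1) or p1) = not 5 = 1
p1 or p2 = 5 or 1 = 5
p1 implies p1 = 5 implies 5 = 6
not (p1 implies p1) = not 6 = 0
(p1 or p2) and not (p1 implies p1) = 5 and 0 = 0
not ((p1 or p2) and not (p1 implies p1)) = not 0 = 6
not not ((p1 or p2) and not (p1 implies p1)) = not 6 = 0
not ((p1 and p1) or p1) or not not ((p1 or p2) and not (p1 implies p1)) = 1 or 0 = 1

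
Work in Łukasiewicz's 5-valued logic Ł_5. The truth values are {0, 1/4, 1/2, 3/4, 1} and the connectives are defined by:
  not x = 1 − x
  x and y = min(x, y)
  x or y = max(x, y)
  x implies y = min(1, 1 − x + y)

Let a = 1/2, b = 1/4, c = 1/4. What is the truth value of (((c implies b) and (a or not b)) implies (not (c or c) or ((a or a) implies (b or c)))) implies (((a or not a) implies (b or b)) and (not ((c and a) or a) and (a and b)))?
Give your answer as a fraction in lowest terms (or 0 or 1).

1/4

c implies b = 1/4 implies 1/4 = 1
not b = not 1/4 = 3/4
a or not b = 1/2 or 3/4 = 3/4
(c implies b) and (a or not b) = 1 and 3/4 = 3/4
c or c = 1/4 or 1/4 = 1/4
not (c or c) = not 1/4 = 3/4
a or a = 1/2 or 1/2 = 1/2
b or c = 1/4 or 1/4 = 1/4
(a or a) implies (b or c) = 1/2 implies 1/4 = 3/4
not (c or c) or ((a or a) implies (b or c)) = 3/4 or 3/4 = 3/4
((c implies b) and (a or not b)) implies (not (c or c) or ((a or a) implies (b or c))) = 3/4 implies 3/4 = 1
not a = not 1/2 = 1/2
a or not a = 1/2 or 1/2 = 1/2
b or b = 1/4 or 1/4 = 1/4
(a or not a) implies (b or b) = 1/2 implies 1/4 = 3/4
c and a = 1/4 and 1/2 = 1/4
(c and a) or a = 1/4 or 1/2 = 1/2
not ((c and a) or a) = not 1/2 = 1/2
a and b = 1/2 and 1/4 = 1/4
not ((c and a) or a) and (a and b) = 1/2 and 1/4 = 1/4
((a or not a) implies (b or b)) and (not ((c and a) or a) and (a and b)) = 3/4 and 1/4 = 1/4
(((c implies b) and (a or not b)) implies (not (c or c) or ((a or a) implies (b or c)))) implies (((a or not a) implies (b or b)) and (not ((c and a) or a) and (a and b))) = 1 implies 1/4 = 1/4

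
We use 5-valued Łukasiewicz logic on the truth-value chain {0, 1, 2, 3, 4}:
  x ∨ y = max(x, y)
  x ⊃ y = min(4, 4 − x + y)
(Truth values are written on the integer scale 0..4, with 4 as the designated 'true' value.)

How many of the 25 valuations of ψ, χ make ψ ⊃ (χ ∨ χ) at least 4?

15

value 4: 15 assignments (counts)
value 3: 4 assignments
value 2: 3 assignments
value 1: 2 assignments
value 0: 1 assignment
So 15 of the 25 assignments meet the threshold.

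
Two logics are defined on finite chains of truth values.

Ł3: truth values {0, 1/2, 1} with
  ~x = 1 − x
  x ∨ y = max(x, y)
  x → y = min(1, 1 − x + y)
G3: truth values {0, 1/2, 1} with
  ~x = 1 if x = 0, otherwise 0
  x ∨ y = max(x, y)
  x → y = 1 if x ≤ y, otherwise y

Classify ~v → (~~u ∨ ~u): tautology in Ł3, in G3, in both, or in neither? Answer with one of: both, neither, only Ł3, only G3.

In Ł3: at u = 1/2, v = 0 the value is 1/2 — not a tautology.
In G3: every assignment gives 1 — tautology.

only G3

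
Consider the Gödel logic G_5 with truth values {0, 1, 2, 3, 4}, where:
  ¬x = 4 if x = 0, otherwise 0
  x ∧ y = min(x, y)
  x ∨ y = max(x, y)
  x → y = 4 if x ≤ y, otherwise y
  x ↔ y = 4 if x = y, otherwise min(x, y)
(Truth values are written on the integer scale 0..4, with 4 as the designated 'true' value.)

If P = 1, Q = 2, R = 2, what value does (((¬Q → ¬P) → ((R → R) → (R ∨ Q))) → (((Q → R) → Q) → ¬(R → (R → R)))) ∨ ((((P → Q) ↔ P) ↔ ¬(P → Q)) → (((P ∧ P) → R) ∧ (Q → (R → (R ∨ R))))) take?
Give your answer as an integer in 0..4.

4

¬Q = ¬2 = 0
¬P = ¬1 = 0
¬Q → ¬P = 0 → 0 = 4
R → R = 2 → 2 = 4
R ∨ Q = 2 ∨ 2 = 2
(R → R) → (R ∨ Q) = 4 → 2 = 2
(¬Q → ¬P) → ((R → R) → (R ∨ Q)) = 4 → 2 = 2
Q → R = 2 → 2 = 4
(Q → R) → Q = 4 → 2 = 2
R → R = 2 → 2 = 4
R → (R → R) = 2 → 4 = 4
¬(R → (R → R)) = ¬4 = 0
((Q → R) → Q) → ¬(R → (R → R)) = 2 → 0 = 0
((¬Q → ¬P) → ((R → R) → (R ∨ Q))) → (((Q → R) → Q) → ¬(R → (R → R))) = 2 → 0 = 0
P → Q = 1 → 2 = 4
(P → Q) ↔ P = 4 ↔ 1 = 1
P → Q = 1 → 2 = 4
¬(P → Q) = ¬4 = 0
((P → Q) ↔ P) ↔ ¬(P → Q) = 1 ↔ 0 = 0
P ∧ P = 1 ∧ 1 = 1
(P ∧ P) → R = 1 → 2 = 4
R ∨ R = 2 ∨ 2 = 2
R → (R ∨ R) = 2 → 2 = 4
Q → (R → (R ∨ R)) = 2 → 4 = 4
((P ∧ P) → R) ∧ (Q → (R → (R ∨ R))) = 4 ∧ 4 = 4
(((P → Q) ↔ P) ↔ ¬(P → Q)) → (((P ∧ P) → R) ∧ (Q → (R → (R ∨ R)))) = 0 → 4 = 4
(((¬Q → ¬P) → ((R → R) → (R ∨ Q))) → (((Q → R) → Q) → ¬(R → (R → R)))) ∨ ((((P → Q) ↔ P) ↔ ¬(P → Q)) → (((P ∧ P) → R) ∧ (Q → (R → (R ∨ R))))) = 0 ∨ 4 = 4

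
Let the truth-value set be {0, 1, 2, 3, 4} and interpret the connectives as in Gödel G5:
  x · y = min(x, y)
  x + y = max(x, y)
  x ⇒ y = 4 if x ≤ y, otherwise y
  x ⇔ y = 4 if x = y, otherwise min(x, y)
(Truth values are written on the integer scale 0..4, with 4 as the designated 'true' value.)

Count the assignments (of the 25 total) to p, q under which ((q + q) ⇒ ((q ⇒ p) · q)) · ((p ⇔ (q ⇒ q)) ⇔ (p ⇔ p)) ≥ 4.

5

value 4: 5 assignments (counts)
value 3: 5 assignments
value 2: 5 assignments
value 1: 5 assignments
value 0: 5 assignments
So 5 of the 25 assignments meet the threshold.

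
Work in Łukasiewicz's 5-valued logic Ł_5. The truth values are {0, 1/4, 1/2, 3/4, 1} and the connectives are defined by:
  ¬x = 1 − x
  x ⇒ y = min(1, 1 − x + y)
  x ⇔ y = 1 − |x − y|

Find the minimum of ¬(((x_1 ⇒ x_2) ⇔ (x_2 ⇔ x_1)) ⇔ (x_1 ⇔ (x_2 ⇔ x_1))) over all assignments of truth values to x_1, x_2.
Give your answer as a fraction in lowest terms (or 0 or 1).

0

Take x_1 = 0, x_2 = 1/2:
x_1 ⇒ x_2 = 0 ⇒ 1/2 = 1
x_2 ⇔ x_1 = 1/2 ⇔ 0 = 1/2
(x_1 ⇒ x_2) ⇔ (x_2 ⇔ x_1) = 1 ⇔ 1/2 = 1/2
x_2 ⇔ x_1 = 1/2 ⇔ 0 = 1/2
x_1 ⇔ (x_2 ⇔ x_1) = 0 ⇔ 1/2 = 1/2
((x_1 ⇒ x_2) ⇔ (x_2 ⇔ x_1)) ⇔ (x_1 ⇔ (x_2 ⇔ x_1)) = 1/2 ⇔ 1/2 = 1
¬(((x_1 ⇒ x_2) ⇔ (x_2 ⇔ x_1)) ⇔ (x_1 ⇔ (x_2 ⇔ x_1))) = ¬1 = 0
No assignment yields a value below 0, so this is the minimum.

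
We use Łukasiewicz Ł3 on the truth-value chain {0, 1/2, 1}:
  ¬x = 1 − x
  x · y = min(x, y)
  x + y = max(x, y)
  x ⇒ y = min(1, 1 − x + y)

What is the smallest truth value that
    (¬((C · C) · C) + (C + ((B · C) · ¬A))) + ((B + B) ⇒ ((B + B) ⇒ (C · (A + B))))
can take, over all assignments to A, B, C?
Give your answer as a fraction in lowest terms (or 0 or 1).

Take A = 0, B = 1, C = 1/2:
C · C = 1/2 · 1/2 = 1/2
(C · C) · C = 1/2 · 1/2 = 1/2
¬((C · C) · C) = ¬1/2 = 1/2
B · C = 1 · 1/2 = 1/2
¬A = ¬0 = 1
(B · C) · ¬A = 1/2 · 1 = 1/2
C + ((B · C) · ¬A) = 1/2 + 1/2 = 1/2
¬((C · C) · C) + (C + ((B · C) · ¬A)) = 1/2 + 1/2 = 1/2
B + B = 1 + 1 = 1
B + B = 1 + 1 = 1
A + B = 0 + 1 = 1
C · (A + B) = 1/2 · 1 = 1/2
(B + B) ⇒ (C · (A + B)) = 1 ⇒ 1/2 = 1/2
(B + B) ⇒ ((B + B) ⇒ (C · (A + B))) = 1 ⇒ 1/2 = 1/2
(¬((C · C) · C) + (C + ((B · C) · ¬A))) + ((B + B) ⇒ ((B + B) ⇒ (C · (A + B)))) = 1/2 + 1/2 = 1/2
No assignment yields a value below 1/2, so this is the minimum.

1/2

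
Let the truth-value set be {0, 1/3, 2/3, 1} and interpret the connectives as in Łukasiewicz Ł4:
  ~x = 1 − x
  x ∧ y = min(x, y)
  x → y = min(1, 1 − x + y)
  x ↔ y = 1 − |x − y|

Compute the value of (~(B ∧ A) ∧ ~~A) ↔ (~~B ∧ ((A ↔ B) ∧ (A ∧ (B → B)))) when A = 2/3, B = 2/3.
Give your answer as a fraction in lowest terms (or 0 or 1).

B ∧ A = 2/3 ∧ 2/3 = 2/3
~(B ∧ A) = ~2/3 = 1/3
~A = ~2/3 = 1/3
~~A = ~1/3 = 2/3
~(B ∧ A) ∧ ~~A = 1/3 ∧ 2/3 = 1/3
~B = ~2/3 = 1/3
~~B = ~1/3 = 2/3
A ↔ B = 2/3 ↔ 2/3 = 1
B → B = 2/3 → 2/3 = 1
A ∧ (B → B) = 2/3 ∧ 1 = 2/3
(A ↔ B) ∧ (A ∧ (B → B)) = 1 ∧ 2/3 = 2/3
~~B ∧ ((A ↔ B) ∧ (A ∧ (B → B))) = 2/3 ∧ 2/3 = 2/3
(~(B ∧ A) ∧ ~~A) ↔ (~~B ∧ ((A ↔ B) ∧ (A ∧ (B → B)))) = 1/3 ↔ 2/3 = 2/3

2/3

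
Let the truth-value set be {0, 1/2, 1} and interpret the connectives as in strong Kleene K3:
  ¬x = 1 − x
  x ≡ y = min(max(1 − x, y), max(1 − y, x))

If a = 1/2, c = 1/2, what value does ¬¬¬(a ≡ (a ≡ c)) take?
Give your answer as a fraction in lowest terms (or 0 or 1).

a ≡ c = 1/2 ≡ 1/2 = 1/2
a ≡ (a ≡ c) = 1/2 ≡ 1/2 = 1/2
¬(a ≡ (a ≡ c)) = ¬1/2 = 1/2
¬¬(a ≡ (a ≡ c)) = ¬1/2 = 1/2
¬¬¬(a ≡ (a ≡ c)) = ¬1/2 = 1/2

1/2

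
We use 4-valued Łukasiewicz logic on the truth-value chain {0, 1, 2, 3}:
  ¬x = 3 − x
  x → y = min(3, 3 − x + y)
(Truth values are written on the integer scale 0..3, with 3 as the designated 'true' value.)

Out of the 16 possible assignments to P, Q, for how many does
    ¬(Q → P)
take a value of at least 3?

P = 0, Q = 0 ↦ 0  <
P = 0, Q = 1 ↦ 1  <
P = 0, Q = 2 ↦ 2  <
P = 0, Q = 3 ↦ 3  ≥
P = 1, Q = 0 ↦ 0  <
P = 1, Q = 1 ↦ 0  <
P = 1, Q = 2 ↦ 1  <
P = 1, Q = 3 ↦ 2  <
P = 2, Q = 0 ↦ 0  <
P = 2, Q = 1 ↦ 0  <
P = 2, Q = 2 ↦ 0  <
P = 2, Q = 3 ↦ 1  <
P = 3, Q = 0 ↦ 0  <
P = 3, Q = 1 ↦ 0  <
P = 3, Q = 2 ↦ 0  <
P = 3, Q = 3 ↦ 0  <
So 1 of the 16 assignments meets the threshold.

1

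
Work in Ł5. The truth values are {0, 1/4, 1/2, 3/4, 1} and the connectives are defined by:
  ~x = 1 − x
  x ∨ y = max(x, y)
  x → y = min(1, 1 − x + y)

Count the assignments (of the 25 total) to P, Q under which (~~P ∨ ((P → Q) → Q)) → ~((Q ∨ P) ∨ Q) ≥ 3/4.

9

value 1: 9 assignments (counts)
value 1/2: 7 assignments
value 0: 9 assignments
So 9 of the 25 assignments meet the threshold.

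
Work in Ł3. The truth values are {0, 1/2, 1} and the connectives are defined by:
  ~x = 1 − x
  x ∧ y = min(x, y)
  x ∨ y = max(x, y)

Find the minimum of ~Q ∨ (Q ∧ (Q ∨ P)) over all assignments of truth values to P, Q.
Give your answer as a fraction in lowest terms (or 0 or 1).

1/2

Take P = 0, Q = 1/2:
~Q = ~1/2 = 1/2
Q ∨ P = 1/2 ∨ 0 = 1/2
Q ∧ (Q ∨ P) = 1/2 ∧ 1/2 = 1/2
~Q ∨ (Q ∧ (Q ∨ P)) = 1/2 ∨ 1/2 = 1/2
No assignment yields a value below 1/2, so this is the minimum.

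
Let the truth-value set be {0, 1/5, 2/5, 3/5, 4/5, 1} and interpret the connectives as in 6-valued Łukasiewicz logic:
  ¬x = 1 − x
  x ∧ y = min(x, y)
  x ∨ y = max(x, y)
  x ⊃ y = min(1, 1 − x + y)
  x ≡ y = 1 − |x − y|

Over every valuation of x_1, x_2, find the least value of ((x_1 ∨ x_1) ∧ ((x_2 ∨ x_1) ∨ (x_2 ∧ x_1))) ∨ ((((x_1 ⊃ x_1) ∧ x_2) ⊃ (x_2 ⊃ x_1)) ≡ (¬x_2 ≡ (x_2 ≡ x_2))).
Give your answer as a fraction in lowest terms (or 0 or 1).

2/5

Take x_1 = 1/5, x_2 = 3/5:
x_1 ∨ x_1 = 1/5 ∨ 1/5 = 1/5
x_2 ∨ x_1 = 3/5 ∨ 1/5 = 3/5
x_2 ∧ x_1 = 3/5 ∧ 1/5 = 1/5
(x_2 ∨ x_1) ∨ (x_2 ∧ x_1) = 3/5 ∨ 1/5 = 3/5
(x_1 ∨ x_1) ∧ ((x_2 ∨ x_1) ∨ (x_2 ∧ x_1)) = 1/5 ∧ 3/5 = 1/5
x_1 ⊃ x_1 = 1/5 ⊃ 1/5 = 1
(x_1 ⊃ x_1) ∧ x_2 = 1 ∧ 3/5 = 3/5
x_2 ⊃ x_1 = 3/5 ⊃ 1/5 = 3/5
((x_1 ⊃ x_1) ∧ x_2) ⊃ (x_2 ⊃ x_1) = 3/5 ⊃ 3/5 = 1
¬x_2 = ¬3/5 = 2/5
x_2 ≡ x_2 = 3/5 ≡ 3/5 = 1
¬x_2 ≡ (x_2 ≡ x_2) = 2/5 ≡ 1 = 2/5
(((x_1 ⊃ x_1) ∧ x_2) ⊃ (x_2 ⊃ x_1)) ≡ (¬x_2 ≡ (x_2 ≡ x_2)) = 1 ≡ 2/5 = 2/5
((x_1 ∨ x_1) ∧ ((x_2 ∨ x_1) ∨ (x_2 ∧ x_1))) ∨ ((((x_1 ⊃ x_1) ∧ x_2) ⊃ (x_2 ⊃ x_1)) ≡ (¬x_2 ≡ (x_2 ≡ x_2))) = 1/5 ∨ 2/5 = 2/5
No assignment yields a value below 2/5, so this is the minimum.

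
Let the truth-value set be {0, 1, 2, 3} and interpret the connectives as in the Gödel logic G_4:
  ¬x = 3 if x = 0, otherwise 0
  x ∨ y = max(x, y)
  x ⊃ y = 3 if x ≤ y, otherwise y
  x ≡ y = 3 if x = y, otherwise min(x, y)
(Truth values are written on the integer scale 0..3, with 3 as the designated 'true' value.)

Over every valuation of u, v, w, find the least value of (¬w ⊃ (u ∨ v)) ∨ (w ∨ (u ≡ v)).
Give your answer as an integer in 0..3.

1

Take u = 0, v = 1, w = 0:
¬w = ¬0 = 3
u ∨ v = 0 ∨ 1 = 1
¬w ⊃ (u ∨ v) = 3 ⊃ 1 = 1
u ≡ v = 0 ≡ 1 = 0
w ∨ (u ≡ v) = 0 ∨ 0 = 0
(¬w ⊃ (u ∨ v)) ∨ (w ∨ (u ≡ v)) = 1 ∨ 0 = 1
No assignment yields a value below 1, so this is the minimum.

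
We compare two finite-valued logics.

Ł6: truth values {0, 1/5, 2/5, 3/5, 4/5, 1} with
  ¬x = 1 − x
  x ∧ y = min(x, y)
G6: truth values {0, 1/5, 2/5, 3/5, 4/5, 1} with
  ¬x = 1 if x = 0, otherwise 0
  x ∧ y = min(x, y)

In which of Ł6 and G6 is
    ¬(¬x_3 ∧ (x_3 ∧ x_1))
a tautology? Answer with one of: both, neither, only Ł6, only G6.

only G6

In Ł6: at x_1 = 1/5, x_3 = 1/5 the value is 4/5 — not a tautology.
In G6: every assignment gives 1 — tautology.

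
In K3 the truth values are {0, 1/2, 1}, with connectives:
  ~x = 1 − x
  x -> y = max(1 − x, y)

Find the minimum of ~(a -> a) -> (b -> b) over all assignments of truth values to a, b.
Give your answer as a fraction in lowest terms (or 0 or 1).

1/2

Take a = 1/2, b = 1/2:
a -> a = 1/2 -> 1/2 = 1/2
~(a -> a) = ~1/2 = 1/2
b -> b = 1/2 -> 1/2 = 1/2
~(a -> a) -> (b -> b) = 1/2 -> 1/2 = 1/2
No assignment yields a value below 1/2, so this is the minimum.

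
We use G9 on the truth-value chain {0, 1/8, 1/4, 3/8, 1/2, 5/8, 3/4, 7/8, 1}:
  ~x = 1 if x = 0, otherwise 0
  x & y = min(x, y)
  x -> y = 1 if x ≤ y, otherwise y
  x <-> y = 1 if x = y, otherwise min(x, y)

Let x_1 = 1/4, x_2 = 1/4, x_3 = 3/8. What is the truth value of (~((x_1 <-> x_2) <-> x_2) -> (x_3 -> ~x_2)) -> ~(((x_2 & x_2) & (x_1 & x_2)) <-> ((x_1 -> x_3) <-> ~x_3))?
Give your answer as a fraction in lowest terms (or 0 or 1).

x_1 <-> x_2 = 1/4 <-> 1/4 = 1
(x_1 <-> x_2) <-> x_2 = 1 <-> 1/4 = 1/4
~((x_1 <-> x_2) <-> x_2) = ~1/4 = 0
~x_2 = ~1/4 = 0
x_3 -> ~x_2 = 3/8 -> 0 = 0
~((x_1 <-> x_2) <-> x_2) -> (x_3 -> ~x_2) = 0 -> 0 = 1
x_2 & x_2 = 1/4 & 1/4 = 1/4
x_1 & x_2 = 1/4 & 1/4 = 1/4
(x_2 & x_2) & (x_1 & x_2) = 1/4 & 1/4 = 1/4
x_1 -> x_3 = 1/4 -> 3/8 = 1
~x_3 = ~3/8 = 0
(x_1 -> x_3) <-> ~x_3 = 1 <-> 0 = 0
((x_2 & x_2) & (x_1 & x_2)) <-> ((x_1 -> x_3) <-> ~x_3) = 1/4 <-> 0 = 0
~(((x_2 & x_2) & (x_1 & x_2)) <-> ((x_1 -> x_3) <-> ~x_3)) = ~0 = 1
(~((x_1 <-> x_2) <-> x_2) -> (x_3 -> ~x_2)) -> ~(((x_2 & x_2) & (x_1 & x_2)) <-> ((x_1 -> x_3) <-> ~x_3)) = 1 -> 1 = 1

1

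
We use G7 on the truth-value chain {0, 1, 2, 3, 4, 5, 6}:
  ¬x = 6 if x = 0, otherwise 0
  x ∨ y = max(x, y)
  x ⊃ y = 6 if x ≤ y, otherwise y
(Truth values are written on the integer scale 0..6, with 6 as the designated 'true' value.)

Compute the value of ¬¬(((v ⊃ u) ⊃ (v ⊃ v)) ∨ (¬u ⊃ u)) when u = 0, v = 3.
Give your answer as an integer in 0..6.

v ⊃ u = 3 ⊃ 0 = 0
v ⊃ v = 3 ⊃ 3 = 6
(v ⊃ u) ⊃ (v ⊃ v) = 0 ⊃ 6 = 6
¬u = ¬0 = 6
¬u ⊃ u = 6 ⊃ 0 = 0
((v ⊃ u) ⊃ (v ⊃ v)) ∨ (¬u ⊃ u) = 6 ∨ 0 = 6
¬(((v ⊃ u) ⊃ (v ⊃ v)) ∨ (¬u ⊃ u)) = ¬6 = 0
¬¬(((v ⊃ u) ⊃ (v ⊃ v)) ∨ (¬u ⊃ u)) = ¬0 = 6

6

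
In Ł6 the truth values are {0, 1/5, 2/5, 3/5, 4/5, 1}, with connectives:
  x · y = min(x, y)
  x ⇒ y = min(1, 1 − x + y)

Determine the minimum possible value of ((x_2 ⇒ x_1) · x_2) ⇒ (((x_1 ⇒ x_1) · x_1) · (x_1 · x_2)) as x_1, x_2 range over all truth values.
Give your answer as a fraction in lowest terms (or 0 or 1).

3/5

Take x_1 = 0, x_2 = 2/5:
x_2 ⇒ x_1 = 2/5 ⇒ 0 = 3/5
(x_2 ⇒ x_1) · x_2 = 3/5 · 2/5 = 2/5
x_1 ⇒ x_1 = 0 ⇒ 0 = 1
(x_1 ⇒ x_1) · x_1 = 1 · 0 = 0
x_1 · x_2 = 0 · 2/5 = 0
((x_1 ⇒ x_1) · x_1) · (x_1 · x_2) = 0 · 0 = 0
((x_2 ⇒ x_1) · x_2) ⇒ (((x_1 ⇒ x_1) · x_1) · (x_1 · x_2)) = 2/5 ⇒ 0 = 3/5
No assignment yields a value below 3/5, so this is the minimum.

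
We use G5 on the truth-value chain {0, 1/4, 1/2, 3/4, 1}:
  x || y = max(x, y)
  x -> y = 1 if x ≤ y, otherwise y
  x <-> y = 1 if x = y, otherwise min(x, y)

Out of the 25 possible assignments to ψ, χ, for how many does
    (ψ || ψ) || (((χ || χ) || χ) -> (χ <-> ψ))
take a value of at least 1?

value 1: 15 assignments (counts)
value 3/4: 1 assignment
value 1/2: 2 assignments
value 1/4: 3 assignments
value 0: 4 assignments
So 15 of the 25 assignments meet the threshold.

15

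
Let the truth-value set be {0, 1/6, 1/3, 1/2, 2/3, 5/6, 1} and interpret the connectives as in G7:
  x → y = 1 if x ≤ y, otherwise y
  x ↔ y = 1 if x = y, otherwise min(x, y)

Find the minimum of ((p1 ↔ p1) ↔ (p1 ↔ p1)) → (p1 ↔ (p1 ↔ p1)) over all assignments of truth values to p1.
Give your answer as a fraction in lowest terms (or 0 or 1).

0

Take p1 = 0:
p1 ↔ p1 = 0 ↔ 0 = 1
p1 ↔ p1 = 0 ↔ 0 = 1
(p1 ↔ p1) ↔ (p1 ↔ p1) = 1 ↔ 1 = 1
p1 ↔ p1 = 0 ↔ 0 = 1
p1 ↔ (p1 ↔ p1) = 0 ↔ 1 = 0
((p1 ↔ p1) ↔ (p1 ↔ p1)) → (p1 ↔ (p1 ↔ p1)) = 1 → 0 = 0
No assignment yields a value below 0, so this is the minimum.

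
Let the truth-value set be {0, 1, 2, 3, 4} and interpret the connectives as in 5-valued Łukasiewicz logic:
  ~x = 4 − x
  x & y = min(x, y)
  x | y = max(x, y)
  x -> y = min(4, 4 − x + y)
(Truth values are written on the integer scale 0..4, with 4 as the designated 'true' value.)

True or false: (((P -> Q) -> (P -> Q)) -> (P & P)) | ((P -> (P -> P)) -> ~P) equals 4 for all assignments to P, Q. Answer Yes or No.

Counterexample: take P = 1, Q = 0.
P -> Q = 1 -> 0 = 3
P -> Q = 1 -> 0 = 3
(P -> Q) -> (P -> Q) = 3 -> 3 = 4
P & P = 1 & 1 = 1
((P -> Q) -> (P -> Q)) -> (P & P) = 4 -> 1 = 1
P -> P = 1 -> 1 = 4
P -> (P -> P) = 1 -> 4 = 4
~P = ~1 = 3
(P -> (P -> P)) -> ~P = 4 -> 3 = 3
(((P -> Q) -> (P -> Q)) -> (P & P)) | ((P -> (P -> P)) -> ~P) = 1 | 3 = 3
This gives 3 ≠ 4.

No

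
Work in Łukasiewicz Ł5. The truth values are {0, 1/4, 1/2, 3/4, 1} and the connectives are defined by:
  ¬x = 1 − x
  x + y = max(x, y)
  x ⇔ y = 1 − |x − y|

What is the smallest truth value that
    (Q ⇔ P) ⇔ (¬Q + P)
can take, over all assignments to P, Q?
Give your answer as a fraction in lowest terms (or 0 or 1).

0

Take P = 1, Q = 0:
Q ⇔ P = 0 ⇔ 1 = 0
¬Q = ¬0 = 1
¬Q + P = 1 + 1 = 1
(Q ⇔ P) ⇔ (¬Q + P) = 0 ⇔ 1 = 0
No assignment yields a value below 0, so this is the minimum.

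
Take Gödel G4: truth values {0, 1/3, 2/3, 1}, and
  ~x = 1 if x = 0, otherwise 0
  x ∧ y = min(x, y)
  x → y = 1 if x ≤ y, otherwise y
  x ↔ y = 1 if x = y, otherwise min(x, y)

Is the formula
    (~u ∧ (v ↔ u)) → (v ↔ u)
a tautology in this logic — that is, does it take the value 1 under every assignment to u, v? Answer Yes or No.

Yes

u = 0, v = 0 ↦ 1
u = 0, v = 1/3 ↦ 1
u = 0, v = 2/3 ↦ 1
u = 0, v = 1 ↦ 1
u = 1/3, v = 0 ↦ 1
u = 1/3, v = 1/3 ↦ 1
u = 1/3, v = 2/3 ↦ 1
u = 1/3, v = 1 ↦ 1
u = 2/3, v = 0 ↦ 1
u = 2/3, v = 1/3 ↦ 1
u = 2/3, v = 2/3 ↦ 1
u = 2/3, v = 1 ↦ 1
u = 1, v = 0 ↦ 1
u = 1, v = 1/3 ↦ 1
u = 1, v = 2/3 ↦ 1
u = 1, v = 1 ↦ 1
Every assignment gives a value ≥ 1.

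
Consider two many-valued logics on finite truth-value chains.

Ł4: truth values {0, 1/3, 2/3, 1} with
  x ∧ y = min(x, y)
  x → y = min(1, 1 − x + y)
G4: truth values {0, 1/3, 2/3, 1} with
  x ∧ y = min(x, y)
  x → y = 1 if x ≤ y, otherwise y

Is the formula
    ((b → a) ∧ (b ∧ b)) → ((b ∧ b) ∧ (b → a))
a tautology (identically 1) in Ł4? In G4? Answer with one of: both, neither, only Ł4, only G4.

In Ł4: every assignment gives 1 — tautology.
In G4: every assignment gives 1 — tautology.

both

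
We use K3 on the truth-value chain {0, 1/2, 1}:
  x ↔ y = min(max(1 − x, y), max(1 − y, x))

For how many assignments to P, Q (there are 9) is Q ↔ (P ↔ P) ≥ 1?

P = 0, Q = 0 ↦ 0  <
P = 0, Q = 1/2 ↦ 1/2  <
P = 0, Q = 1 ↦ 1  ≥
P = 1/2, Q = 0 ↦ 1/2  <
P = 1/2, Q = 1/2 ↦ 1/2  <
P = 1/2, Q = 1 ↦ 1/2  <
P = 1, Q = 0 ↦ 0  <
P = 1, Q = 1/2 ↦ 1/2  <
P = 1, Q = 1 ↦ 1  ≥
So 2 of the 9 assignments meet the threshold.

2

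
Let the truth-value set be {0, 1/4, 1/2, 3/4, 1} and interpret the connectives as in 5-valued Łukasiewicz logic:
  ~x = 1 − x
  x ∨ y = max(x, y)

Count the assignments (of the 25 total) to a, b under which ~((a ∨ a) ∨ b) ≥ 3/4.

4

value 1: 1 assignment (counts)
value 3/4: 3 assignments (counts)
value 1/2: 5 assignments
value 1/4: 7 assignments
value 0: 9 assignments
So 4 of the 25 assignments meet the threshold.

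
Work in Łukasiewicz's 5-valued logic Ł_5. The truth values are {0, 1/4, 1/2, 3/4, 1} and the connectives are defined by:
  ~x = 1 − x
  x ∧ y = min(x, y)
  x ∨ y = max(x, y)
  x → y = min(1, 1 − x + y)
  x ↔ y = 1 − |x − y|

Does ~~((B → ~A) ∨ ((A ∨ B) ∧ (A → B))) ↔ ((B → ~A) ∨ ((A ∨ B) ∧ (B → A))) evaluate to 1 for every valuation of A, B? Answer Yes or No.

Counterexample: take A = 1/4, B = 1.
~A = ~1/4 = 3/4
B → ~A = 1 → 3/4 = 3/4
A ∨ B = 1/4 ∨ 1 = 1
A → B = 1/4 → 1 = 1
(A ∨ B) ∧ (A → B) = 1 ∧ 1 = 1
(B → ~A) ∨ ((A ∨ B) ∧ (A → B)) = 3/4 ∨ 1 = 1
~((B → ~A) ∨ ((A ∨ B) ∧ (A → B))) = ~1 = 0
~~((B → ~A) ∨ ((A ∨ B) ∧ (A → B))) = ~0 = 1
~A = ~1/4 = 3/4
B → ~A = 1 → 3/4 = 3/4
A ∨ B = 1/4 ∨ 1 = 1
B → A = 1 → 1/4 = 1/4
(A ∨ B) ∧ (B → A) = 1 ∧ 1/4 = 1/4
(B → ~A) ∨ ((A ∨ B) ∧ (B → A)) = 3/4 ∨ 1/4 = 3/4
~~((B → ~A) ∨ ((A ∨ B) ∧ (A → B))) ↔ ((B → ~A) ∨ ((A ∨ B) ∧ (B → A))) = 1 ↔ 3/4 = 3/4
This gives 3/4 ≠ 1.

No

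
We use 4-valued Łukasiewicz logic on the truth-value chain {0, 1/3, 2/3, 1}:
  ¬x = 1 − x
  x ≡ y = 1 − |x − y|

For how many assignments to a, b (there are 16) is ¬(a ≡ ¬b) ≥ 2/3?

6

a = 0, b = 0 ↦ 1  ≥
a = 0, b = 1/3 ↦ 2/3  ≥
a = 0, b = 2/3 ↦ 1/3  <
a = 0, b = 1 ↦ 0  <
a = 1/3, b = 0 ↦ 2/3  ≥
a = 1/3, b = 1/3 ↦ 1/3  <
a = 1/3, b = 2/3 ↦ 0  <
a = 1/3, b = 1 ↦ 1/3  <
a = 2/3, b = 0 ↦ 1/3  <
a = 2/3, b = 1/3 ↦ 0  <
a = 2/3, b = 2/3 ↦ 1/3  <
a = 2/3, b = 1 ↦ 2/3  ≥
a = 1, b = 0 ↦ 0  <
a = 1, b = 1/3 ↦ 1/3  <
a = 1, b = 2/3 ↦ 2/3  ≥
a = 1, b = 1 ↦ 1  ≥
So 6 of the 16 assignments meet the threshold.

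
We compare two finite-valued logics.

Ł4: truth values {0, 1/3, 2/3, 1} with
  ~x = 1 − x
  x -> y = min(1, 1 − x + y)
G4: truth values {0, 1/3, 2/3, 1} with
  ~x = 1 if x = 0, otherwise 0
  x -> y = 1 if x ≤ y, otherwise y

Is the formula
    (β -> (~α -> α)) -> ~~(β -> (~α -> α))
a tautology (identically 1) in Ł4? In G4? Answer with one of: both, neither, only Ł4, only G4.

both

In Ł4: every assignment gives 1 — tautology.
In G4: every assignment gives 1 — tautology.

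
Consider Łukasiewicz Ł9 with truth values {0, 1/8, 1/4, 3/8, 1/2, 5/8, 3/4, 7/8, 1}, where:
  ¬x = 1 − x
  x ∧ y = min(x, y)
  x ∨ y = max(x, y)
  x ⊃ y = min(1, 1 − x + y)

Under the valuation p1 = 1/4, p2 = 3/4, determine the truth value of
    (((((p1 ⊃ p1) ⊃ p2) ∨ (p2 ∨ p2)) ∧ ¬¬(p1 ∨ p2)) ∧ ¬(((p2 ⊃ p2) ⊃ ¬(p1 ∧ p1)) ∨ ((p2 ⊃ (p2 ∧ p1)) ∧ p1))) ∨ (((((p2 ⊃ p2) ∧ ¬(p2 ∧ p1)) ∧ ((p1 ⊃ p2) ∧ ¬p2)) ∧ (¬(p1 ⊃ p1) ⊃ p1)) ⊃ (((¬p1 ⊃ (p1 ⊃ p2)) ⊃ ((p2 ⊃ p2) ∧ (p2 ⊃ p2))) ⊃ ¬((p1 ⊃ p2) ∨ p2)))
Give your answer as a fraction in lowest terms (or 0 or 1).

3/4

p1 ⊃ p1 = 1/4 ⊃ 1/4 = 1
(p1 ⊃ p1) ⊃ p2 = 1 ⊃ 3/4 = 3/4
p2 ∨ p2 = 3/4 ∨ 3/4 = 3/4
((p1 ⊃ p1) ⊃ p2) ∨ (p2 ∨ p2) = 3/4 ∨ 3/4 = 3/4
p1 ∨ p2 = 1/4 ∨ 3/4 = 3/4
¬(p1 ∨ p2) = ¬3/4 = 1/4
¬¬(p1 ∨ p2) = ¬1/4 = 3/4
(((p1 ⊃ p1) ⊃ p2) ∨ (p2 ∨ p2)) ∧ ¬¬(p1 ∨ p2) = 3/4 ∧ 3/4 = 3/4
p2 ⊃ p2 = 3/4 ⊃ 3/4 = 1
p1 ∧ p1 = 1/4 ∧ 1/4 = 1/4
¬(p1 ∧ p1) = ¬1/4 = 3/4
(p2 ⊃ p2) ⊃ ¬(p1 ∧ p1) = 1 ⊃ 3/4 = 3/4
p2 ∧ p1 = 3/4 ∧ 1/4 = 1/4
p2 ⊃ (p2 ∧ p1) = 3/4 ⊃ 1/4 = 1/2
(p2 ⊃ (p2 ∧ p1)) ∧ p1 = 1/2 ∧ 1/4 = 1/4
((p2 ⊃ p2) ⊃ ¬(p1 ∧ p1)) ∨ ((p2 ⊃ (p2 ∧ p1)) ∧ p1) = 3/4 ∨ 1/4 = 3/4
¬(((p2 ⊃ p2) ⊃ ¬(p1 ∧ p1)) ∨ ((p2 ⊃ (p2 ∧ p1)) ∧ p1)) = ¬3/4 = 1/4
((((p1 ⊃ p1) ⊃ p2) ∨ (p2 ∨ p2)) ∧ ¬¬(p1 ∨ p2)) ∧ ¬(((p2 ⊃ p2) ⊃ ¬(p1 ∧ p1)) ∨ ((p2 ⊃ (p2 ∧ p1)) ∧ p1)) = 3/4 ∧ 1/4 = 1/4
p2 ⊃ p2 = 3/4 ⊃ 3/4 = 1
p2 ∧ p1 = 3/4 ∧ 1/4 = 1/4
¬(p2 ∧ p1) = ¬1/4 = 3/4
(p2 ⊃ p2) ∧ ¬(p2 ∧ p1) = 1 ∧ 3/4 = 3/4
p1 ⊃ p2 = 1/4 ⊃ 3/4 = 1
¬p2 = ¬3/4 = 1/4
(p1 ⊃ p2) ∧ ¬p2 = 1 ∧ 1/4 = 1/4
((p2 ⊃ p2) ∧ ¬(p2 ∧ p1)) ∧ ((p1 ⊃ p2) ∧ ¬p2) = 3/4 ∧ 1/4 = 1/4
p1 ⊃ p1 = 1/4 ⊃ 1/4 = 1
¬(p1 ⊃ p1) = ¬1 = 0
¬(p1 ⊃ p1) ⊃ p1 = 0 ⊃ 1/4 = 1
(((p2 ⊃ p2) ∧ ¬(p2 ∧ p1)) ∧ ((p1 ⊃ p2) ∧ ¬p2)) ∧ (¬(p1 ⊃ p1) ⊃ p1) = 1/4 ∧ 1 = 1/4
¬p1 = ¬1/4 = 3/4
p1 ⊃ p2 = 1/4 ⊃ 3/4 = 1
¬p1 ⊃ (p1 ⊃ p2) = 3/4 ⊃ 1 = 1
p2 ⊃ p2 = 3/4 ⊃ 3/4 = 1
p2 ⊃ p2 = 3/4 ⊃ 3/4 = 1
(p2 ⊃ p2) ∧ (p2 ⊃ p2) = 1 ∧ 1 = 1
(¬p1 ⊃ (p1 ⊃ p2)) ⊃ ((p2 ⊃ p2) ∧ (p2 ⊃ p2)) = 1 ⊃ 1 = 1
p1 ⊃ p2 = 1/4 ⊃ 3/4 = 1
(p1 ⊃ p2) ∨ p2 = 1 ∨ 3/4 = 1
¬((p1 ⊃ p2) ∨ p2) = ¬1 = 0
((¬p1 ⊃ (p1 ⊃ p2)) ⊃ ((p2 ⊃ p2) ∧ (p2 ⊃ p2))) ⊃ ¬((p1 ⊃ p2) ∨ p2) = 1 ⊃ 0 = 0
((((p2 ⊃ p2) ∧ ¬(p2 ∧ p1)) ∧ ((p1 ⊃ p2) ∧ ¬p2)) ∧ (¬(p1 ⊃ p1) ⊃ p1)) ⊃ (((¬p1 ⊃ (p1 ⊃ p2)) ⊃ ((p2 ⊃ p2) ∧ (p2 ⊃ p2))) ⊃ ¬((p1 ⊃ p2) ∨ p2)) = 1/4 ⊃ 0 = 3/4
(((((p1 ⊃ p1) ⊃ p2) ∨ (p2 ∨ p2)) ∧ ¬¬(p1 ∨ p2)) ∧ ¬(((p2 ⊃ p2) ⊃ ¬(p1 ∧ p1)) ∨ ((p2 ⊃ (p2 ∧ p1)) ∧ p1))) ∨ (((((p2 ⊃ p2) ∧ ¬(p2 ∧ p1)) ∧ ((p1 ⊃ p2) ∧ ¬p2)) ∧ (¬(p1 ⊃ p1) ⊃ p1)) ⊃ (((¬p1 ⊃ (p1 ⊃ p2)) ⊃ ((p2 ⊃ p2) ∧ (p2 ⊃ p2))) ⊃ ¬((p1 ⊃ p2) ∨ p2))) = 1/4 ∨ 3/4 = 3/4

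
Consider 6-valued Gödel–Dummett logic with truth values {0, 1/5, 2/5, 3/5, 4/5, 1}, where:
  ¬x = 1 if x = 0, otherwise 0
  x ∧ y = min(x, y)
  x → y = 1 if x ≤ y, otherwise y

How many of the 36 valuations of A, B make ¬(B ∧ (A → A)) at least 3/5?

6

value 1: 6 assignments (counts)
value 0: 30 assignments
So 6 of the 36 assignments meet the threshold.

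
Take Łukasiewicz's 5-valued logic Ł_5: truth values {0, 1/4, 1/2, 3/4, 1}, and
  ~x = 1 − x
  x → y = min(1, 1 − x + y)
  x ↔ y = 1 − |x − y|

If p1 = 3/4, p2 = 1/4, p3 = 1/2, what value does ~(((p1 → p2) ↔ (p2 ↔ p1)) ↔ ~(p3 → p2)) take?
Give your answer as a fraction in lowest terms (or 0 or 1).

p1 → p2 = 3/4 → 1/4 = 1/2
p2 ↔ p1 = 1/4 ↔ 3/4 = 1/2
(p1 → p2) ↔ (p2 ↔ p1) = 1/2 ↔ 1/2 = 1
p3 → p2 = 1/2 → 1/4 = 3/4
~(p3 → p2) = ~3/4 = 1/4
((p1 → p2) ↔ (p2 ↔ p1)) ↔ ~(p3 → p2) = 1 ↔ 1/4 = 1/4
~(((p1 → p2) ↔ (p2 ↔ p1)) ↔ ~(p3 → p2)) = ~1/4 = 3/4

3/4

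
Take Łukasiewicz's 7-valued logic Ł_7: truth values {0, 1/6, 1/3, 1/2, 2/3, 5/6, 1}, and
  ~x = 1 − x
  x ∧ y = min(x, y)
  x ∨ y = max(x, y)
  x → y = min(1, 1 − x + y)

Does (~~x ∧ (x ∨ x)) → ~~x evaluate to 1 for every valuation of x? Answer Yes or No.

x = 0 ↦ 1
x = 1/6 ↦ 1
x = 1/3 ↦ 1
x = 1/2 ↦ 1
x = 2/3 ↦ 1
x = 5/6 ↦ 1
x = 1 ↦ 1
Every assignment gives a value ≥ 1.

Yes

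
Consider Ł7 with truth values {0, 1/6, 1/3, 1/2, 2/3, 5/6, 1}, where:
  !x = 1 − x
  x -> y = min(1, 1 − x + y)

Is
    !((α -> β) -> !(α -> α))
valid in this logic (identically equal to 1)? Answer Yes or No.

No

Counterexample: take α = 1/6, β = 0.
α -> β = 1/6 -> 0 = 5/6
α -> α = 1/6 -> 1/6 = 1
!(α -> α) = !1 = 0
(α -> β) -> !(α -> α) = 5/6 -> 0 = 1/6
!((α -> β) -> !(α -> α)) = !1/6 = 5/6
This gives 5/6 ≠ 1.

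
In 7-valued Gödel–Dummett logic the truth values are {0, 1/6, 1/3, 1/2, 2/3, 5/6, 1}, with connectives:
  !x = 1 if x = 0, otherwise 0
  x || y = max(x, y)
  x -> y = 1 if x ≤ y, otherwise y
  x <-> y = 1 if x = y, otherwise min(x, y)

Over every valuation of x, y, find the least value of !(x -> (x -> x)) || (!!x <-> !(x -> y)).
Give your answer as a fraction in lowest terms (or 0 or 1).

0

Take x = 1/6, y = 1/6:
x -> x = 1/6 -> 1/6 = 1
x -> (x -> x) = 1/6 -> 1 = 1
!(x -> (x -> x)) = !1 = 0
!x = !1/6 = 0
!!x = !0 = 1
x -> y = 1/6 -> 1/6 = 1
!(x -> y) = !1 = 0
!!x <-> !(x -> y) = 1 <-> 0 = 0
!(x -> (x -> x)) || (!!x <-> !(x -> y)) = 0 || 0 = 0
No assignment yields a value below 0, so this is the minimum.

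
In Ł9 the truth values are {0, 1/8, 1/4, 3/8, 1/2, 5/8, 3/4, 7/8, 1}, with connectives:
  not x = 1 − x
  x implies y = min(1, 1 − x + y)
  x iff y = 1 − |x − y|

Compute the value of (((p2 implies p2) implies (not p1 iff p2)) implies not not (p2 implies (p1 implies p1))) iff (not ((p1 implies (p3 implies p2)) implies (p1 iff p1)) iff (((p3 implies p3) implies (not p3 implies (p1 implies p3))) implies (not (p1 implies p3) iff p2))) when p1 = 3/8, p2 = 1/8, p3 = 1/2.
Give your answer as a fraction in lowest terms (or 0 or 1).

1/8

p2 implies p2 = 1/8 implies 1/8 = 1
not p1 = not 3/8 = 5/8
not p1 iff p2 = 5/8 iff 1/8 = 1/2
(p2 implies p2) implies (not p1 iff p2) = 1 implies 1/2 = 1/2
p1 implies p1 = 3/8 implies 3/8 = 1
p2 implies (p1 implies p1) = 1/8 implies 1 = 1
not (p2 implies (p1 implies p1)) = not 1 = 0
not not (p2 implies (p1 implies p1)) = not 0 = 1
((p2 implies p2) implies (not p1 iff p2)) implies not not (p2 implies (p1 implies p1)) = 1/2 implies 1 = 1
p3 implies p2 = 1/2 implies 1/8 = 5/8
p1 implies (p3 implies p2) = 3/8 implies 5/8 = 1
p1 iff p1 = 3/8 iff 3/8 = 1
(p1 implies (p3 implies p2)) implies (p1 iff p1) = 1 implies 1 = 1
not ((p1 implies (p3 implies p2)) implies (p1 iff p1)) = not 1 = 0
p3 implies p3 = 1/2 implies 1/2 = 1
not p3 = not 1/2 = 1/2
p1 implies p3 = 3/8 implies 1/2 = 1
not p3 implies (p1 implies p3) = 1/2 implies 1 = 1
(p3 implies p3) implies (not p3 implies (p1 implies p3)) = 1 implies 1 = 1
p1 implies p3 = 3/8 implies 1/2 = 1
not (p1 implies p3) = not 1 = 0
not (p1 implies p3) iff p2 = 0 iff 1/8 = 7/8
((p3 implies p3) implies (not p3 implies (p1 implies p3))) implies (not (p1 implies p3) iff p2) = 1 implies 7/8 = 7/8
not ((p1 implies (p3 implies p2)) implies (p1 iff p1)) iff (((p3 implies p3) implies (not p3 implies (p1 implies p3))) implies (not (p1 implies p3) iff p2)) = 0 iff 7/8 = 1/8
(((p2 implies p2) implies (not p1 iff p2)) implies not not (p2 implies (p1 implies p1))) iff (not ((p1 implies (p3 implies p2)) implies (p1 iff p1)) iff (((p3 implies p3) implies (not p3 implies (p1 implies p3))) implies (not (p1 implies p3) iff p2))) = 1 iff 1/8 = 1/8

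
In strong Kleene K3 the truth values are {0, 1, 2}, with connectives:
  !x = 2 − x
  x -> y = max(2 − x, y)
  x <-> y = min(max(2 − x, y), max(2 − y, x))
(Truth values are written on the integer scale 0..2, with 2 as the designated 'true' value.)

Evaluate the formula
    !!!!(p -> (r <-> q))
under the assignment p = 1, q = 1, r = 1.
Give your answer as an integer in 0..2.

r <-> q = 1 <-> 1 = 1
p -> (r <-> q) = 1 -> 1 = 1
!(p -> (r <-> q)) = !1 = 1
!!(p -> (r <-> q)) = !1 = 1
!!!(p -> (r <-> q)) = !1 = 1
!!!!(p -> (r <-> q)) = !1 = 1

1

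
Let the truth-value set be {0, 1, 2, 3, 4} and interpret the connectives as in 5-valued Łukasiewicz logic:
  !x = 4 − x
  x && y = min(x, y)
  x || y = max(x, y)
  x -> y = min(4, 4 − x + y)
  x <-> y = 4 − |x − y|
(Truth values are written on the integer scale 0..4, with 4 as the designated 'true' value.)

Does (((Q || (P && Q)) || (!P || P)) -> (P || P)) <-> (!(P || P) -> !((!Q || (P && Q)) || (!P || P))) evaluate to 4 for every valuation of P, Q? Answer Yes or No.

Counterexample: take P = 1, Q = 0.
P && Q = 1 && 0 = 0
Q || (P && Q) = 0 || 0 = 0
!P = !1 = 3
!P || P = 3 || 1 = 3
(Q || (P && Q)) || (!P || P) = 0 || 3 = 3
P || P = 1 || 1 = 1
((Q || (P && Q)) || (!P || P)) -> (P || P) = 3 -> 1 = 2
P || P = 1 || 1 = 1
!(P || P) = !1 = 3
!Q = !0 = 4
P && Q = 1 && 0 = 0
!Q || (P && Q) = 4 || 0 = 4
!P = !1 = 3
!P || P = 3 || 1 = 3
(!Q || (P && Q)) || (!P || P) = 4 || 3 = 4
!((!Q || (P && Q)) || (!P || P)) = !4 = 0
!(P || P) -> !((!Q || (P && Q)) || (!P || P)) = 3 -> 0 = 1
(((Q || (P && Q)) || (!P || P)) -> (P || P)) <-> (!(P || P) -> !((!Q || (P && Q)) || (!P || P))) = 2 <-> 1 = 3
This gives 3 ≠ 4.

No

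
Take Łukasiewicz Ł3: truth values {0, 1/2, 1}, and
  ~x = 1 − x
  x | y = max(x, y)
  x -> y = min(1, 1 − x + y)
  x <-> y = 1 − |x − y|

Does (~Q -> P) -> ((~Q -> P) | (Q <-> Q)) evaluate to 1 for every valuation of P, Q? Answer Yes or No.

P = 0, Q = 0 ↦ 1
P = 0, Q = 1/2 ↦ 1
P = 0, Q = 1 ↦ 1
P = 1/2, Q = 0 ↦ 1
P = 1/2, Q = 1/2 ↦ 1
P = 1/2, Q = 1 ↦ 1
P = 1, Q = 0 ↦ 1
P = 1, Q = 1/2 ↦ 1
P = 1, Q = 1 ↦ 1
Every assignment gives a value ≥ 1.

Yes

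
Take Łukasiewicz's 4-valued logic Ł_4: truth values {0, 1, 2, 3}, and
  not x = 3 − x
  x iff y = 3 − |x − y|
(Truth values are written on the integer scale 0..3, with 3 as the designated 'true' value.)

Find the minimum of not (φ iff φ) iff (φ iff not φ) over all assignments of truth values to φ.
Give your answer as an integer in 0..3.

1

Take φ = 1:
φ iff φ = 1 iff 1 = 3
not (φ iff φ) = not 3 = 0
not φ = not 1 = 2
φ iff not φ = 1 iff 2 = 2
not (φ iff φ) iff (φ iff not φ) = 0 iff 2 = 1
No assignment yields a value below 1, so this is the minimum.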